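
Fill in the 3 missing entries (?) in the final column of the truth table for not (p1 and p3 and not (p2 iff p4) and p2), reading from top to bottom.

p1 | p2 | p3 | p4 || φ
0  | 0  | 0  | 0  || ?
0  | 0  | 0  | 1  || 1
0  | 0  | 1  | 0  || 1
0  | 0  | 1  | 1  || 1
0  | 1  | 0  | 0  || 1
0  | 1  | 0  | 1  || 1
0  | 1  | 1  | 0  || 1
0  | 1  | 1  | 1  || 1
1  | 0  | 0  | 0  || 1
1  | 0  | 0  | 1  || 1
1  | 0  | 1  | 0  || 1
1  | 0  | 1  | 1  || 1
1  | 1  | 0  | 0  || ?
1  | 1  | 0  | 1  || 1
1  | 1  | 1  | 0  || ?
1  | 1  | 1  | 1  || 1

Row p1=0, p2=0, p3=0, p4=0: not (p2 iff p4) = 0, (p1 and p3 and not (p2 iff p4) and p2) = 0, so the formula = 1.
Row p1=1, p2=1, p3=0, p4=0: not (p2 iff p4) = 1, (p1 and p3 and not (p2 iff p4) and p2) = 0, so the formula = 1.
Row p1=1, p2=1, p3=1, p4=0: not (p2 iff p4) = 1, (p1 and p3 and not (p2 iff p4) and p2) = 1, so the formula = 0.

1, 1, 0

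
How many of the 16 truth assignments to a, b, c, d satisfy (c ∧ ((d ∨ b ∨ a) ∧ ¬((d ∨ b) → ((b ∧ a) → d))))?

1

  a   |   b   |   c   |   d   | (d ∨ b ∨ a) | (d ∨ b) | (b ∧ a) | ((b ∧ a) → d) | ((d ∨ b) → ((b ∧ a) → d)) | ¬((d ∨ b) → ((b ∧ a) → d)) |   φ  
----- | ----- | ----- | ----- | ----------- | ------- | ------- | ------------- | ------------------------- | -------------------------- | -----
 True |  True |  True |  True |     True    |   True  |   True  |      True     |            True           |           False            | False
 True |  True |  True | False |     True    |   True  |   True  |     False     |           False           |            True            |  True
 True |  True | False |  True |     True    |   True  |   True  |      True     |            True           |           False            | False
 True |  True | False | False |     True    |   True  |   True  |     False     |           False           |            True            | False
 True | False |  True |  True |     True    |   True  |  False  |      True     |            True           |           False            | False
 True | False |  True | False |     True    |  False  |  False  |      True     |            True           |           False            | False
 True | False | False |  True |     True    |   True  |  False  |      True     |            True           |           False            | False
 True | False | False | False |     True    |  False  |  False  |      True     |            True           |           False            | False
False |  True |  True |  True |     True    |   True  |  False  |      True     |            True           |           False            | False
False |  True |  True | False |     True    |   True  |  False  |      True     |            True           |           False            | False
False |  True | False |  True |     True    |   True  |  False  |      True     |            True           |           False            | False
False |  True | False | False |     True    |   True  |  False  |      True     |            True           |           False            | False
False | False |  True |  True |     True    |   True  |  False  |      True     |            True           |           False            | False
False | False |  True | False |    False    |  False  |  False  |      True     |            True           |           False            | False
False | False | False |  True |     True    |   True  |  False  |      True     |            True           |           False            | False
False | False | False | False |    False    |  False  |  False  |      True     |            True           |           False            | False
The formula is true on 1 of the 16 rows.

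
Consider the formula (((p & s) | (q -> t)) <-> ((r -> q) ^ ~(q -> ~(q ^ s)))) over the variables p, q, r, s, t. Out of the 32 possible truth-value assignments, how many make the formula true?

p | q | r | s | t || φ
T | T | T | T | T || T
T | T | T | T | F || T
T | T | T | F | T || F
T | T | T | F | F || T
T | T | F | T | T || T
T | T | F | T | F || T
T | T | F | F | T || F
T | T | F | F | F || T
T | F | T | T | T || F
T | F | T | T | F || F
T | F | T | F | T || F
T | F | T | F | F || F
T | F | F | T | T || T
T | F | F | T | F || T
T | F | F | F | T || T
T | F | F | F | F || T
F | T | T | T | T || T
F | T | T | T | F || F
F | T | T | F | T || F
F | T | T | F | F || T
F | T | F | T | T || T
F | T | F | T | F || F
F | T | F | F | T || F
F | T | F | F | F || T
F | F | T | T | T || F
F | F | T | T | F || F
F | F | T | F | T || F
F | F | T | F | F || F
F | F | F | T | T || T
F | F | F | T | F || T
F | F | F | F | T || T
F | F | F | F | F || T
The formula is true on 18 of the 32 rows.

18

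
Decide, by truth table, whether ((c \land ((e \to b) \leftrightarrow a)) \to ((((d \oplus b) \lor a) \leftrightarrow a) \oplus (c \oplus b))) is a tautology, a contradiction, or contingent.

a | b | c | d | e || φ
T | T | T | T | T || T
T | T | T | T | F || T
T | T | T | F | T || T
T | T | T | F | F || T
T | T | F | T | T || T
T | T | F | T | F || T
T | T | F | F | T || T
T | T | F | F | F || T
T | F | T | T | T || T
T | F | T | T | F || F
T | F | T | F | T || T
T | F | T | F | F || F
T | F | F | T | T || T
T | F | F | T | F || T
T | F | F | F | T || T
T | F | F | F | F || T
F | T | T | T | T || T
F | T | T | T | F || T
F | T | T | F | T || T
F | T | T | F | F || T
F | T | F | T | T || T
F | T | F | T | F || T
F | T | F | F | T || T
F | T | F | F | F || T
F | F | T | T | T || T
F | F | T | T | F || T
F | F | T | F | T || F
F | F | T | F | F || T
F | F | F | T | T || T
F | F | F | T | F || T
F | F | F | F | T || T
F | F | F | F | F || T
29 of 32 rows are T, so the formula is contingent.

contingent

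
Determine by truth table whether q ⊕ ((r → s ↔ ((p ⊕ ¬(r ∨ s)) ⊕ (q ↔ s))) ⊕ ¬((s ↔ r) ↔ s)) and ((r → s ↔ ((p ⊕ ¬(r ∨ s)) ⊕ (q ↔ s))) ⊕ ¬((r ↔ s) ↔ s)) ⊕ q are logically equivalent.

p | q | r | s | φ | ψ
- | - | - | - | - | -
0 | 0 | 0 | 0 | 1 | 1
0 | 0 | 0 | 1 | 1 | 1
0 | 0 | 1 | 0 | 0 | 0
0 | 0 | 1 | 1 | 0 | 0
0 | 1 | 0 | 0 | 1 | 1
0 | 1 | 0 | 1 | 1 | 1
0 | 1 | 1 | 0 | 0 | 0
0 | 1 | 1 | 1 | 0 | 0
1 | 0 | 0 | 0 | 0 | 0
1 | 0 | 0 | 1 | 0 | 0
1 | 0 | 1 | 0 | 1 | 1
1 | 0 | 1 | 1 | 1 | 1
1 | 1 | 0 | 0 | 0 | 0
1 | 1 | 0 | 1 | 0 | 0
1 | 1 | 1 | 0 | 1 | 1
1 | 1 | 1 | 1 | 1 | 1
The columns for φ and ψ agree on every row, so they are logically equivalent.

equivalent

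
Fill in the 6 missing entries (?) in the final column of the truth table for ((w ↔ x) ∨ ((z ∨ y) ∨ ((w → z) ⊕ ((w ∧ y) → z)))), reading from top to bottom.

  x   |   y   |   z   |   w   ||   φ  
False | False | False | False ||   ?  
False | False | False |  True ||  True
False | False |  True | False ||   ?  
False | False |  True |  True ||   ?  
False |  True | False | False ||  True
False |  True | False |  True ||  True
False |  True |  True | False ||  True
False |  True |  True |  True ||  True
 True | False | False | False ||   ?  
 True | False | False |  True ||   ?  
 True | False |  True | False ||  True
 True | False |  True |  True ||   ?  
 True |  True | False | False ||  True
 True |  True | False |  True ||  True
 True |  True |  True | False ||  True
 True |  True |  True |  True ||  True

Row x=False, y=False, z=False, w=False: (w ↔ x) = True, ((z ∨ y) ∨ ((w → z) ⊕ ((w ∧ y) → z))) = False, so the formula = True.
Row x=False, y=False, z=True, w=False: (w ↔ x) = True, ((z ∨ y) ∨ ((w → z) ⊕ ((w ∧ y) → z))) = True, so the formula = True.
Row x=False, y=False, z=True, w=True: (w ↔ x) = False, ((z ∨ y) ∨ ((w → z) ⊕ ((w ∧ y) → z))) = True, so the formula = True.
Row x=True, y=False, z=False, w=False: (w ↔ x) = False, ((z ∨ y) ∨ ((w → z) ⊕ ((w ∧ y) → z))) = False, so the formula = False.
Row x=True, y=False, z=False, w=True: (w ↔ x) = True, ((z ∨ y) ∨ ((w → z) ⊕ ((w ∧ y) → z))) = True, so the formula = True.
Row x=True, y=False, z=True, w=True: (w ↔ x) = True, ((z ∨ y) ∨ ((w → z) ⊕ ((w ∧ y) → z))) = True, so the formula = True.

True, True, True, False, True, True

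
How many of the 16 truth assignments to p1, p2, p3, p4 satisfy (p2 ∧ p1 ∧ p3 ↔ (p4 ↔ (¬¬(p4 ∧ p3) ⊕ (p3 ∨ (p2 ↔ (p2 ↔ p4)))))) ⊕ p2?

10

p1 | p2 | p3 | p4 || (p2 ∧ p1 ∧ p3) | (p4 ∧ p3) | ¬(p4 ∧ p3) | ¬¬(p4 ∧ p3) | (p2 ↔ p4) | (p2 ↔ (p2 ↔ p4)) | (p3 ∨ (p2 ↔ (p2 ↔ p4))) | φ
1  | 1  | 1  | 1  ||       1        |     1     |     0      |      1      |     1     |        1         |            1            | 1
1  | 1  | 1  | 0  ||       1        |     0     |     1      |      0      |     0     |        0         |            1            | 1
1  | 1  | 0  | 1  ||       0        |     0     |     1      |      0      |     1     |        1         |            1            | 1
1  | 1  | 0  | 0  ||       0        |     0     |     1      |      0      |     0     |        0         |            0            | 1
1  | 0  | 1  | 1  ||       0        |     1     |     0      |      1      |     0     |        1         |            1            | 1
1  | 0  | 1  | 0  ||       0        |     0     |     1      |      0      |     1     |        0         |            1            | 1
1  | 0  | 0  | 1  ||       0        |     0     |     1      |      0      |     0     |        1         |            1            | 0
1  | 0  | 0  | 0  ||       0        |     0     |     1      |      0      |     1     |        0         |            0            | 0
0  | 1  | 1  | 1  ||       0        |     1     |     0      |      1      |     1     |        1         |            1            | 0
0  | 1  | 1  | 0  ||       0        |     0     |     1      |      0      |     0     |        0         |            1            | 0
0  | 1  | 0  | 1  ||       0        |     0     |     1      |      0      |     1     |        1         |            1            | 1
0  | 1  | 0  | 0  ||       0        |     0     |     1      |      0      |     0     |        0         |            0            | 1
0  | 0  | 1  | 1  ||       0        |     1     |     0      |      1      |     0     |        1         |            1            | 1
0  | 0  | 1  | 0  ||       0        |     0     |     1      |      0      |     1     |        0         |            1            | 1
0  | 0  | 0  | 1  ||       0        |     0     |     1      |      0      |     0     |        1         |            1            | 0
0  | 0  | 0  | 0  ||       0        |     0     |     1      |      0      |     1     |        0         |            0            | 0
The formula is true on 10 of the 16 rows.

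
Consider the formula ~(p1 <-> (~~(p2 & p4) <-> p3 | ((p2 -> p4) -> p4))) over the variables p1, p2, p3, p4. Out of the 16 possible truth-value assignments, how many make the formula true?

8

  p1     p2     p3     p4      (p2 & p4)  ~(p2 & p4)  ~~(p2 & p4)  (p2 -> p4)  ((p2 -> p4) -> p4)  (p3 | ((p2 -> p4) -> p4))    φ  
False  False  False  False       False       True        False        True           False                   False             True
False  False  False   True       False       True        False        True            True                    True            False
False  False   True  False       False       True        False        True           False                    True            False
False  False   True   True       False       True        False        True            True                    True            False
False   True  False  False       False       True        False       False            True                    True            False
False   True  False   True        True      False         True        True            True                    True             True
False   True   True  False       False       True        False       False            True                    True            False
False   True   True   True        True      False         True        True            True                    True             True
 True  False  False  False       False       True        False        True           False                   False            False
 True  False  False   True       False       True        False        True            True                    True             True
 True  False   True  False       False       True        False        True           False                    True             True
 True  False   True   True       False       True        False        True            True                    True             True
 True   True  False  False       False       True        False       False            True                    True             True
 True   True  False   True        True      False         True        True            True                    True            False
 True   True   True  False       False       True        False       False            True                    True             True
 True   True   True   True        True      False         True        True            True                    True            False
The formula is true on 8 of the 16 rows.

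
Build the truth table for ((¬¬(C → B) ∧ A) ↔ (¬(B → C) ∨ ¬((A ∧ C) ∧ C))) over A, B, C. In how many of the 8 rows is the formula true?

3

A | B | C | (C → B) | ¬(C → B) | ¬¬(C → B) | (¬¬(C → B) ∧ A) | (B → C) | ¬(B → C) | (A ∧ C) | ((A ∧ C) ∧ C) | ¬((A ∧ C) ∧ C) | (¬(B → C) ∨ ¬((A ∧ C) ∧ C)) | φ
- | - | - | ------- | -------- | --------- | --------------- | ------- | -------- | ------- | ------------- | -------------- | --------------------------- | -
T | T | T |    T    |    F     |     T     |        T        |    T    |    F     |    T    |       T       |       F        |              F              | F
T | T | F |    T    |    F     |     T     |        T        |    F    |    T     |    F    |       F       |       T        |              T              | T
T | F | T |    F    |    T     |     F     |        F        |    T    |    F     |    T    |       T       |       F        |              F              | T
T | F | F |    T    |    F     |     T     |        T        |    T    |    F     |    F    |       F       |       T        |              T              | T
F | T | T |    T    |    F     |     T     |        F        |    T    |    F     |    F    |       F       |       T        |              T              | F
F | T | F |    T    |    F     |     T     |        F        |    F    |    T     |    F    |       F       |       T        |              T              | F
F | F | T |    F    |    T     |     F     |        F        |    T    |    F     |    F    |       F       |       T        |              T              | F
F | F | F |    T    |    F     |     T     |        F        |    T    |    F     |    F    |       F       |       T        |              T              | F
The formula is true on 3 of the 8 rows.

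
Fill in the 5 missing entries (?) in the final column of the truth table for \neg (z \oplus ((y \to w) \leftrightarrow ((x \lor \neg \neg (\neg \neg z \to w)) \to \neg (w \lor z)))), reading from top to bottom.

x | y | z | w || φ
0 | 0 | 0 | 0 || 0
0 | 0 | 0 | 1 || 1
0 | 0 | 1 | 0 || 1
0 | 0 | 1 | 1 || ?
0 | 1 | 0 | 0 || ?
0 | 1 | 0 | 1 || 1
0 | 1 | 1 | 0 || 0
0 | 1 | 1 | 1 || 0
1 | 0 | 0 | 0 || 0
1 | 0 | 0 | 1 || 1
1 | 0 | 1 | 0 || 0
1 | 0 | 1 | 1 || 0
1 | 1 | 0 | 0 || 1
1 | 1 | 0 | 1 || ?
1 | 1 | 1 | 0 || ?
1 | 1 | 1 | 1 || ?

0, 1, 1, 1, 0

Row 4: ((y \to w) \leftrightarrow ((x \lor \neg \neg (\neg \neg z \to w)) \to \neg (w \lor z))) = 0, (z \oplus ((y \to w) \leftrightarrow ((x \lor \neg \neg (\neg \neg z \to w)) \to \neg (w \lor z)))) = 1, so the formula = 0.
Row 5: ((y \to w) \leftrightarrow ((x \lor \neg \neg (\neg \neg z \to w)) \to \neg (w \lor z))) = 0, (z \oplus ((y \to w) \leftrightarrow ((x \lor \neg \neg (\neg \neg z \to w)) \to \neg (w \lor z)))) = 0, so the formula = 1.
Row 14: ((y \to w) \leftrightarrow ((x \lor \neg \neg (\neg \neg z \to w)) \to \neg (w \lor z))) = 0, (z \oplus ((y \to w) \leftrightarrow ((x \lor \neg \neg (\neg \neg z \to w)) \to \neg (w \lor z)))) = 0, so the formula = 1.
Row 15: ((y \to w) \leftrightarrow ((x \lor \neg \neg (\neg \neg z \to w)) \to \neg (w \lor z))) = 1, (z \oplus ((y \to w) \leftrightarrow ((x \lor \neg \neg (\neg \neg z \to w)) \to \neg (w \lor z)))) = 0, so the formula = 1.
Row 16: ((y \to w) \leftrightarrow ((x \lor \neg \neg (\neg \neg z \to w)) \to \neg (w \lor z))) = 0, (z \oplus ((y \to w) \leftrightarrow ((x \lor \neg \neg (\neg \neg z \to w)) \to \neg (w \lor z)))) = 1, so the formula = 0.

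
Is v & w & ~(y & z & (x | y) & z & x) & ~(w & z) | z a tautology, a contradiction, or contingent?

contingent

x  y  z  w  v  |  φ
1  1  1  1  1  |  1
1  1  1  1  0  |  1
1  1  1  0  1  |  1
1  1  1  0  0  |  1
1  1  0  1  1  |  1
1  1  0  1  0  |  0
1  1  0  0  1  |  0
1  1  0  0  0  |  0
1  0  1  1  1  |  1
1  0  1  1  0  |  1
1  0  1  0  1  |  1
1  0  1  0  0  |  1
1  0  0  1  1  |  1
1  0  0  1  0  |  0
1  0  0  0  1  |  0
1  0  0  0  0  |  0
0  1  1  1  1  |  1
0  1  1  1  0  |  1
0  1  1  0  1  |  1
0  1  1  0  0  |  1
0  1  0  1  1  |  1
0  1  0  1  0  |  0
0  1  0  0  1  |  0
0  1  0  0  0  |  0
0  0  1  1  1  |  1
0  0  1  1  0  |  1
0  0  1  0  1  |  1
0  0  1  0  0  |  1
0  0  0  1  1  |  1
0  0  0  1  0  |  0
0  0  0  0  1  |  0
0  0  0  0  0  |  0
20 of 32 rows are 1, so the formula is contingent.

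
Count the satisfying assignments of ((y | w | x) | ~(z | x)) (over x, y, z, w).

15

x  y  z  w     (y | w | x)  (z | x)  ~(z | x)  ((y | w | x) | ~(z | x))
T  T  T  T          T          T        F                 T            
T  T  T  F          T          T        F                 T            
T  T  F  T          T          T        F                 T            
T  T  F  F          T          T        F                 T            
T  F  T  T          T          T        F                 T            
T  F  T  F          T          T        F                 T            
T  F  F  T          T          T        F                 T            
T  F  F  F          T          T        F                 T            
F  T  T  T          T          T        F                 T            
F  T  T  F          T          T        F                 T            
F  T  F  T          T          F        T                 T            
F  T  F  F          T          F        T                 T            
F  F  T  T          T          T        F                 T            
F  F  T  F          F          T        F                 F            
F  F  F  T          T          F        T                 T            
F  F  F  F          F          F        T                 T            
The formula is true on 15 of the 16 rows.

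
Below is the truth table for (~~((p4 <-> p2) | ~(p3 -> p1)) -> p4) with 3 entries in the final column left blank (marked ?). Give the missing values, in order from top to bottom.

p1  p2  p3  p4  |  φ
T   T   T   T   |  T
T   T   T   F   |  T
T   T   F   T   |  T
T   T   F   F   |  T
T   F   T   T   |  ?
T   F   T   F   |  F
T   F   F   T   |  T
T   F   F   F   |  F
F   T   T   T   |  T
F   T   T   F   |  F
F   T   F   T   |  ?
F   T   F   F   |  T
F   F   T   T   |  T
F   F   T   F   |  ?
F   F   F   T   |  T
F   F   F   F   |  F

T, T, F

Row p1=T, p2=F, p3=T, p4=T: ~~((p4 <-> p2) | ~(p3 -> p1)) = F, so the formula = T.
Row p1=F, p2=T, p3=F, p4=T: ~~((p4 <-> p2) | ~(p3 -> p1)) = T, so the formula = T.
Row p1=F, p2=F, p3=T, p4=F: ~~((p4 <-> p2) | ~(p3 -> p1)) = T, so the formula = F.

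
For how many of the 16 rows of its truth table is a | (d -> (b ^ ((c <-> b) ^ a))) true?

14

  a      b      c      d    |  (c <-> b)  ((c <-> b) ^ a)  (b ^ ((c <-> b) ^ a))  (d -> (b ^ ((c <-> b) ^ a)))    φ  
 True   True   True   True  |     True         False                True                      True               True
 True   True   True  False  |     True         False                True                      True               True
 True   True  False   True  |    False          True               False                     False               True
 True   True  False  False  |    False          True               False                      True               True
 True  False   True   True  |    False          True                True                      True               True
 True  False   True  False  |    False          True                True                      True               True
 True  False  False   True  |     True         False               False                     False               True
 True  False  False  False  |     True         False               False                      True               True
False   True   True   True  |     True          True               False                     False              False
False   True   True  False  |     True          True               False                      True               True
False   True  False   True  |    False         False                True                      True               True
False   True  False  False  |    False         False                True                      True               True
False  False   True   True  |    False         False               False                     False              False
False  False   True  False  |    False         False               False                      True               True
False  False  False   True  |     True          True                True                      True               True
False  False  False  False  |     True          True                True                      True               True
The formula is true on 14 of the 16 rows.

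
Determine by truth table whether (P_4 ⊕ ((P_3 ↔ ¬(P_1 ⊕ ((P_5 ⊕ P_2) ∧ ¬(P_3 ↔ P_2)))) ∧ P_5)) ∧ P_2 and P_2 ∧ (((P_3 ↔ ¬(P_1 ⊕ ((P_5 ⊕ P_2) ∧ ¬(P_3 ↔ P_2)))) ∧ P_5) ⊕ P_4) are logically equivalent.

equivalent

 P_1  |  P_2  |  P_3  |  P_4  |  P_5  |   φ   |   ψ  
----- | ----- | ----- | ----- | ----- | ----- | -----
False | False | False | False | False | False | False
False | False | False | False |  True | False | False
False | False | False |  True | False | False | False
False | False | False |  True |  True | False | False
False | False |  True | False | False | False | False
False | False |  True | False |  True | False | False
False | False |  True |  True | False | False | False
False | False |  True |  True |  True | False | False
False |  True | False | False | False | False | False
False |  True | False | False |  True | False | False
False |  True | False |  True | False |  True |  True
False |  True | False |  True |  True |  True |  True
False |  True |  True | False | False | False | False
False |  True |  True | False |  True |  True |  True
False |  True |  True |  True | False |  True |  True
False |  True |  True |  True |  True | False | False
 True | False | False | False | False | False | False
 True | False | False | False |  True | False | False
 True | False | False |  True | False | False | False
 True | False | False |  True |  True | False | False
 True | False |  True | False | False | False | False
 True | False |  True | False |  True | False | False
 True | False |  True |  True | False | False | False
 True | False |  True |  True |  True | False | False
 True |  True | False | False | False | False | False
 True |  True | False | False |  True |  True |  True
 True |  True | False |  True | False |  True |  True
 True |  True | False |  True |  True | False | False
 True |  True |  True | False | False | False | False
 True |  True |  True | False |  True | False | False
 True |  True |  True |  True | False |  True |  True
 True |  True |  True |  True |  True |  True |  True
The columns for φ and ψ agree on every row, so they are logically equivalent.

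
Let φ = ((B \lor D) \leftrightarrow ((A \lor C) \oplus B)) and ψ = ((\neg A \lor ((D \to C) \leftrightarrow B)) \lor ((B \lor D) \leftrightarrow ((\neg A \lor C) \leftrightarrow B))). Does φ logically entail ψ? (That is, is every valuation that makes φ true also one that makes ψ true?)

A | B | C | D | φ | ψ
- | - | - | - | - | -
0 | 0 | 0 | 0 | 1 | 1
0 | 0 | 0 | 1 | 0 | 1
0 | 0 | 1 | 0 | 0 | 1
0 | 0 | 1 | 1 | 1 | 1
0 | 1 | 0 | 0 | 1 | 1
0 | 1 | 0 | 1 | 1 | 1
0 | 1 | 1 | 0 | 0 | 1
0 | 1 | 1 | 1 | 0 | 1
1 | 0 | 0 | 0 | 0 | 0
1 | 0 | 0 | 1 | 1 | 1
1 | 0 | 1 | 0 | 0 | 1
1 | 0 | 1 | 1 | 1 | 0
1 | 1 | 0 | 0 | 0 | 1
1 | 1 | 0 | 1 | 0 | 0
1 | 1 | 1 | 0 | 0 | 1
1 | 1 | 1 | 1 | 0 | 1
At A=1, B=0, C=1, D=1 we have φ true but ψ false, so φ does not entail ψ.

no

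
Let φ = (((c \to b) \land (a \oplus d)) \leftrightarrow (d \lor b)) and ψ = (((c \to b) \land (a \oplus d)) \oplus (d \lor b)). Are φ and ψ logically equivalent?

a  b  c  d  |  φ  ψ
1  1  1  1  |  0  1
1  1  1  0  |  1  0
1  1  0  1  |  0  1
1  1  0  0  |  1  0
1  0  1  1  |  0  1
1  0  1  0  |  1  0
1  0  0  1  |  0  1
1  0  0  0  |  0  1
0  1  1  1  |  1  0
0  1  1  0  |  0  1
0  1  0  1  |  1  0
0  1  0  0  |  0  1
0  0  1  1  |  0  1
0  0  1  0  |  1  0
0  0  0  1  |  1  0
0  0  0  0  |  1  0
The columns differ at a=1, b=1, c=1, d=1 (φ=0, ψ=1), so they are not equivalent.

not equivalent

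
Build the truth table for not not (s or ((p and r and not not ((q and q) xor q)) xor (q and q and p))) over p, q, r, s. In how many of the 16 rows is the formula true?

  p   |   q   |   r   |   s   |   φ  
----- | ----- | ----- | ----- | -----
 True |  True |  True |  True |  True
 True |  True |  True | False |  True
 True |  True | False |  True |  True
 True |  True | False | False |  True
 True | False |  True |  True |  True
 True | False |  True | False | False
 True | False | False |  True |  True
 True | False | False | False | False
False |  True |  True |  True |  True
False |  True |  True | False | False
False |  True | False |  True |  True
False |  True | False | False | False
False | False |  True |  True |  True
False | False |  True | False | False
False | False | False |  True |  True
False | False | False | False | False
The formula is true on 10 of the 16 rows.

10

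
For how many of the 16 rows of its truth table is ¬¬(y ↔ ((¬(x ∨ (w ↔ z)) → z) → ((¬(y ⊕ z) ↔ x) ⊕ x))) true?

7

x | y | z | w || (w ↔ z) | (x ∨ (w ↔ z)) | ¬(x ∨ (w ↔ z)) | (¬(x ∨ (w ↔ z)) → z) | (y ⊕ z) | ¬(y ⊕ z) | (¬(y ⊕ z) ↔ x) | ((¬(y ⊕ z) ↔ x) ⊕ x) | φ
F | F | F | F ||    T    |       T       |       F        |          T           |    F    |    T     |       F        |          F           | T
F | F | F | T ||    F    |       F       |       T        |          F           |    F    |    T     |       F        |          F           | F
F | F | T | F ||    F    |       F       |       T        |          T           |    T    |    F     |       T        |          T           | F
F | F | T | T ||    T    |       T       |       F        |          T           |    T    |    F     |       T        |          T           | F
F | T | F | F ||    T    |       T       |       F        |          T           |    T    |    F     |       T        |          T           | T
F | T | F | T ||    F    |       F       |       T        |          F           |    T    |    F     |       T        |          T           | T
F | T | T | F ||    F    |       F       |       T        |          T           |    F    |    T     |       F        |          F           | F
F | T | T | T ||    T    |       T       |       F        |          T           |    F    |    T     |       F        |          F           | F
T | F | F | F ||    T    |       T       |       F        |          T           |    F    |    T     |       T        |          F           | T
T | F | F | T ||    F    |       T       |       F        |          T           |    F    |    T     |       T        |          F           | T
T | F | T | F ||    F    |       T       |       F        |          T           |    T    |    F     |       F        |          T           | F
T | F | T | T ||    T    |       T       |       F        |          T           |    T    |    F     |       F        |          T           | F
T | T | F | F ||    T    |       T       |       F        |          T           |    T    |    F     |       F        |          T           | T
T | T | F | T ||    F    |       T       |       F        |          T           |    T    |    F     |       F        |          T           | T
T | T | T | F ||    F    |       T       |       F        |          T           |    F    |    T     |       T        |          F           | F
T | T | T | T ||    T    |       T       |       F        |          T           |    F    |    T     |       T        |          F           | F
The formula is true on 7 of the 16 rows.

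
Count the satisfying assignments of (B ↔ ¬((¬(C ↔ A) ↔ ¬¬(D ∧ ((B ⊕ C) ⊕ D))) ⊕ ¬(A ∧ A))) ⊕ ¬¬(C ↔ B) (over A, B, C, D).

12

A | B | C | D || φ
F | F | F | F || T
F | F | F | T || F
F | F | T | F || T
F | F | T | T || T
F | T | F | F || T
F | T | F | T || T
F | T | T | F || T
F | T | T | T || F
T | F | F | F || T
T | F | F | T || F
T | F | T | F || T
T | F | T | T || T
T | T | F | F || T
T | T | F | T || T
T | T | T | F || T
T | T | T | T || F
The formula is true on 12 of the 16 rows.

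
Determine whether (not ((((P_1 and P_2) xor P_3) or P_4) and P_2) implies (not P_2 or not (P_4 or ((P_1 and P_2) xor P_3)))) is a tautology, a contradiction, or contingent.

P_1 | P_2 | P_3 | P_4 | φ
--- | --- | --- | --- | -
 1  |  1  |  1  |  1  | 1
 1  |  1  |  1  |  0  | 1
 1  |  1  |  0  |  1  | 1
 1  |  1  |  0  |  0  | 1
 1  |  0  |  1  |  1  | 1
 1  |  0  |  1  |  0  | 1
 1  |  0  |  0  |  1  | 1
 1  |  0  |  0  |  0  | 1
 0  |  1  |  1  |  1  | 1
 0  |  1  |  1  |  0  | 1
 0  |  1  |  0  |  1  | 1
 0  |  1  |  0  |  0  | 1
 0  |  0  |  1  |  1  | 1
 0  |  0  |  1  |  0  | 1
 0  |  0  |  0  |  1  | 1
 0  |  0  |  0  |  0  | 1
Every row is 1, so the formula is a tautology.

tautology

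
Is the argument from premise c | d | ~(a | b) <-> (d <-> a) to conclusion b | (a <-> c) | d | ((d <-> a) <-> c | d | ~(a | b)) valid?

  a      b      c      d    |    φ      ψ  
False  False  False  False  |   True   True
False  False  False   True  |  False   True
False  False   True  False  |   True   True
False  False   True   True  |  False   True
False   True  False  False  |  False   True
False   True  False   True  |  False   True
False   True   True  False  |   True   True
False   True   True   True  |  False   True
 True  False  False  False  |   True   True
 True  False  False   True  |   True   True
 True  False   True  False  |  False   True
 True  False   True   True  |   True   True
 True   True  False  False  |   True   True
 True   True  False   True  |   True   True
 True   True   True  False  |  False   True
 True   True   True   True  |   True   True
In every row where φ is true, ψ is also true, so φ ⊨ ψ.

yes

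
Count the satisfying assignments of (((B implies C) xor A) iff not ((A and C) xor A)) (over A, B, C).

  A      B      C    |    φ  
 True   True   True  |  False
 True   True  False  |  False
 True  False   True  |  False
 True  False  False  |   True
False   True   True  |   True
False   True  False  |  False
False  False   True  |   True
False  False  False  |   True
The formula is true on 4 of the 8 rows.

4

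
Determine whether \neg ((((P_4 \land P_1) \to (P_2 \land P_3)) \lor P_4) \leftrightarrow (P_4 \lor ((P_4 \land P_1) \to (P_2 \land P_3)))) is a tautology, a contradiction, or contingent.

contradiction

 P_1  |  P_2  |  P_3  |  P_4  |   φ  
----- | ----- | ----- | ----- | -----
 True |  True |  True |  True | False
 True |  True |  True | False | False
 True |  True | False |  True | False
 True |  True | False | False | False
 True | False |  True |  True | False
 True | False |  True | False | False
 True | False | False |  True | False
 True | False | False | False | False
False |  True |  True |  True | False
False |  True |  True | False | False
False |  True | False |  True | False
False |  True | False | False | False
False | False |  True |  True | False
False | False |  True | False | False
False | False | False |  True | False
False | False | False | False | False
Every row is False, so the formula is a contradiction.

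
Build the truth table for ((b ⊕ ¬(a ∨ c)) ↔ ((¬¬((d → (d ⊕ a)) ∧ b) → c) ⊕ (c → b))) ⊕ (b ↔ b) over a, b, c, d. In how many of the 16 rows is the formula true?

13

a | b | c | d || (a ∨ c) | ¬(a ∨ c) | (b ⊕ ¬(a ∨ c)) | (d ⊕ a) | (d → (d ⊕ a)) | ((d → (d ⊕ a)) ∧ b) | ¬((d → (d ⊕ a)) ∧ b) | ¬¬((d → (d ⊕ a)) ∧ b) | (¬¬((d → (d ⊕ a)) ∧ b) → c) | (c → b) | (b ↔ b) | φ
F | F | F | F ||    F    |    T     |       T        |    F    |       T       |          F          |          T           |           F           |              T              |    T    |    T    | T
F | F | F | T ||    F    |    T     |       T        |    T    |       T       |          F          |          T           |           F           |              T              |    T    |    T    | T
F | F | T | F ||    T    |    F     |       F        |    F    |       T       |          F          |          T           |           F           |              T              |    F    |    T    | T
F | F | T | T ||    T    |    F     |       F        |    T    |       T       |          F          |          T           |           F           |              T              |    F    |    T    | T
F | T | F | F ||    F    |    T     |       F        |    F    |       T       |          T          |          F           |           T           |              F              |    T    |    T    | T
F | T | F | T ||    F    |    T     |       F        |    T    |       T       |          T          |          F           |           T           |              F              |    T    |    T    | T
F | T | T | F ||    T    |    F     |       T        |    F    |       T       |          T          |          F           |           T           |              T              |    T    |    T    | T
F | T | T | T ||    T    |    F     |       T        |    T    |       T       |          T          |          F           |           T           |              T              |    T    |    T    | T
T | F | F | F ||    T    |    F     |       F        |    T    |       T       |          F          |          T           |           F           |              T              |    T    |    T    | F
T | F | F | T ||    T    |    F     |       F        |    F    |       F       |          F          |          T           |           F           |              T              |    T    |    T    | F
T | F | T | F ||    T    |    F     |       F        |    T    |       T       |          F          |          T           |           F           |              T              |    F    |    T    | T
T | F | T | T ||    T    |    F     |       F        |    F    |       F       |          F          |          T           |           F           |              T              |    F    |    T    | T
T | T | F | F ||    T    |    F     |       T        |    T    |       T       |          T          |          F           |           T           |              F              |    T    |    T    | F
T | T | F | T ||    T    |    F     |       T        |    F    |       F       |          F          |          T           |           F           |              T              |    T    |    T    | T
T | T | T | F ||    T    |    F     |       T        |    T    |       T       |          T          |          F           |           T           |              T              |    T    |    T    | T
T | T | T | T ||    T    |    F     |       T        |    F    |       F       |          F          |          T           |           F           |              T              |    T    |    T    | T
The formula is true on 13 of the 16 rows.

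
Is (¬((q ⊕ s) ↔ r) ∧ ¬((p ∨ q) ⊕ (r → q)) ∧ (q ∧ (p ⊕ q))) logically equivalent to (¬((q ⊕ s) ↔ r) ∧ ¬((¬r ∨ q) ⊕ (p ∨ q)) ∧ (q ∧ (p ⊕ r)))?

  p   |   q   |   r   |   s   |   φ   |   ψ  
----- | ----- | ----- | ----- | ----- | -----
 True |  True |  True |  True | False | False
 True |  True |  True | False | False | False
 True |  True | False |  True | False | False
 True |  True | False | False | False |  True
 True | False |  True |  True | False | False
 True | False |  True | False | False | False
 True | False | False |  True | False | False
 True | False | False | False | False | False
False |  True |  True |  True |  True |  True
False |  True |  True | False | False | False
False |  True | False |  True | False | False
False |  True | False | False |  True | False
False | False |  True |  True | False | False
False | False |  True | False | False | False
False | False | False |  True | False | False
False | False | False | False | False | False
The columns differ at p=True, q=True, r=False, s=False (φ=False, ψ=True), so they are not equivalent.

not equivalent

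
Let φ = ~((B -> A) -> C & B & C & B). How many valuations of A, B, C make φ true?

5

A  B  C  |  (B -> A)  (C & B & C & B)  ~((B -> A) -> (C & B & C & B))
T  T  T  |     T             T                       F               
T  T  F  |     T             F                       T               
T  F  T  |     T             F                       T               
T  F  F  |     T             F                       T               
F  T  T  |     F             T                       F               
F  T  F  |     F             F                       F               
F  F  T  |     T             F                       T               
F  F  F  |     T             F                       T               
The formula is true on 5 of the 8 rows.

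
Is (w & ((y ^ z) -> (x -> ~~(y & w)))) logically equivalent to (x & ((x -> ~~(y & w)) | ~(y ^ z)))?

not equivalent

x | y | z | w | φ | ψ
- | - | - | - | - | -
1 | 1 | 1 | 1 | 1 | 1
1 | 1 | 1 | 0 | 0 | 1
1 | 1 | 0 | 1 | 1 | 1
1 | 1 | 0 | 0 | 0 | 0
1 | 0 | 1 | 1 | 0 | 0
1 | 0 | 1 | 0 | 0 | 0
1 | 0 | 0 | 1 | 1 | 1
1 | 0 | 0 | 0 | 0 | 1
0 | 1 | 1 | 1 | 1 | 0
0 | 1 | 1 | 0 | 0 | 0
0 | 1 | 0 | 1 | 1 | 0
0 | 1 | 0 | 0 | 0 | 0
0 | 0 | 1 | 1 | 1 | 0
0 | 0 | 1 | 0 | 0 | 0
0 | 0 | 0 | 1 | 1 | 0
0 | 0 | 0 | 0 | 0 | 0
The columns differ at x=1, y=1, z=1, w=0 (φ=0, ψ=1), so they are not equivalent.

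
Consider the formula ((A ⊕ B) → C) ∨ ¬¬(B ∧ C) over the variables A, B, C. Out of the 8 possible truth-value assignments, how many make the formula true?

A  B  C  |  (A ⊕ B)  ((A ⊕ B) → C)  (B ∧ C)  ¬(B ∧ C)  ¬¬(B ∧ C)  (((A ⊕ B) → C) ∨ ¬¬(B ∧ C))
T  T  T  |     F           T           T        F          T                   T             
T  T  F  |     F           T           F        T          F                   T             
T  F  T  |     T           T           F        T          F                   T             
T  F  F  |     T           F           F        T          F                   F             
F  T  T  |     T           T           T        F          T                   T             
F  T  F  |     T           F           F        T          F                   F             
F  F  T  |     F           T           F        T          F                   T             
F  F  F  |     F           T           F        T          F                   T             
The formula is true on 6 of the 8 rows.

6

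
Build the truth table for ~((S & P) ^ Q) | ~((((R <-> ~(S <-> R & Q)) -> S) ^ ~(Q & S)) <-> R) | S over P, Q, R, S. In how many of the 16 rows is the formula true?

P | Q | R | S | (S & P) | ((S & P) ^ Q) | ~((S & P) ^ Q) | (R & Q) | (S <-> (R & Q)) | ~(S <-> (R & Q)) | (R <-> ~(S <-> (R & Q))) | (Q & S) | ~(Q & S) | φ
- | - | - | - | ------- | ------------- | -------------- | ------- | --------------- | ---------------- | ------------------------ | ------- | -------- | -
0 | 0 | 0 | 0 |    0    |       0       |       1        |    0    |        1        |        0         |            1             |    0    |    1     | 1
0 | 0 | 0 | 1 |    0    |       0       |       1        |    0    |        0        |        1         |            0             |    0    |    1     | 1
0 | 0 | 1 | 0 |    0    |       0       |       1        |    0    |        1        |        0         |            0             |    0    |    1     | 1
0 | 0 | 1 | 1 |    0    |       0       |       1        |    0    |        0        |        1         |            1             |    0    |    1     | 1
0 | 1 | 0 | 0 |    0    |       1       |       0        |    0    |        1        |        0         |            1             |    0    |    1     | 1
0 | 1 | 0 | 1 |    0    |       1       |       0        |    0    |        0        |        1         |            0             |    1    |    0     | 1
0 | 1 | 1 | 0 |    0    |       1       |       0        |    1    |        0        |        1         |            1             |    0    |    1     | 0
0 | 1 | 1 | 1 |    0    |       1       |       0        |    1    |        1        |        0         |            0             |    1    |    0     | 1
1 | 0 | 0 | 0 |    0    |       0       |       1        |    0    |        1        |        0         |            1             |    0    |    1     | 1
1 | 0 | 0 | 1 |    1    |       1       |       0        |    0    |        0        |        1         |            0             |    0    |    1     | 1
1 | 0 | 1 | 0 |    0    |       0       |       1        |    0    |        1        |        0         |            0             |    0    |    1     | 1
1 | 0 | 1 | 1 |    1    |       1       |       0        |    0    |        0        |        1         |            1             |    0    |    1     | 1
1 | 1 | 0 | 0 |    0    |       1       |       0        |    0    |        1        |        0         |            1             |    0    |    1     | 1
1 | 1 | 0 | 1 |    1    |       0       |       1        |    0    |        0        |        1         |            0             |    1    |    0     | 1
1 | 1 | 1 | 0 |    0    |       1       |       0        |    1    |        0        |        1         |            1             |    0    |    1     | 0
1 | 1 | 1 | 1 |    1    |       0       |       1        |    1    |        1        |        0         |            0             |    1    |    0     | 1
The formula is true on 14 of the 16 rows.

14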